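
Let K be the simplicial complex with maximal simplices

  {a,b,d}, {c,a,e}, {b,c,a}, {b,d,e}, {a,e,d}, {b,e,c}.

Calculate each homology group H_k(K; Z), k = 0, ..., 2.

H_0 ≅ Z,  H_1 = 0,  H_2 ≅ Z.

Take the total order a < b < c < d < e on the vertex set. Then K (dimension 2) consists of the simplices:

  0-simplices (5): a, b, c, d, e
  1-simplices (9): ab, ac, ad, ae, bc, bd, be, ce, de
  2-simplices (6): abc, abd, ace, ade, bce, bde

so the chain groups are C_0 ≅ Z^5, C_1 ≅ Z^9, C_2 ≅ Z^6.

The boundary map ∂_1: C_1 → C_0 sends each edge [p,q] (with p < q) to q − p. For instance
  ∂ac = c − a.
The resulting 5×9 matrix has rank 4, and its Smith normal form has invariant factors (1,1,1,1).

∂_2: C_2 → C_1 sends each 2-simplex [p,q,r] to [q,r] − [p,r] + [p,q]. For instance
  ∂abc = bc − ac + ab,
  ∂bce = ce − be + bc.
This gives a 9×6 integer matrix of rank 5; reducing to Smith normal form yields diagonal entries (1,1,1,1,1).

Reading off H_k = ker ∂_k / im ∂_{k+1}:

  H_0: rank C_0 − rank ∂_1 = 5 − 4 = 1, and the invariant factors of ∂_1 are all 1, so H_0 = Z.
  H_1: rank ker ∂_1 − rank ∂_2 = (9 − 4) − 5 = 0, and the invariant factors of ∂_2 are all 1, so H_1 = 0.
  H_2: rank ker ∂_2 − rank ∂_3 = (6 − 5) − 0 = 1, and there is no ∂_3, so H_2 = Z.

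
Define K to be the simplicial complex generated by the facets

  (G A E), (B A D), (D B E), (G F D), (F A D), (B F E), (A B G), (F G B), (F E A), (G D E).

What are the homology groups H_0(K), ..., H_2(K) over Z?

We work with the vertex ordering A < B < D < E < F < G. The simplices of K, each written with vertices in increasing order, are:

  0-simplices (6): A, B, D, E, F, G
  1-simplices (15): AB, AD, AE, AF, AG, BD, BE, BF, BG, DE, DF, DG, EF, EG, FG
  2-simplices (10): ABD, ABG, ADF, AEF, AEG, BDE, BEF, BFG, DEG, DFG

giving chain groups C_0 ≅ Z^6, C_1 ≅ Z^15, C_2 ≅ Z^10.

Boundary ∂_1: C_1 → C_0 sends each edge [p,q] (with p < q) to q − p. For instance
  ∂BG = G − B.
The 6×15 boundary matrix has rank 5 and Smith normal form diag(1,1,1,1,1).

∂_2: C_2 → C_1 sends each 2-simplex [p,q,r] to [q,r] − [p,r] + [p,q]. For instance
  ∂ABG = BG − AG + AB,
  ∂BEF = EF − BF + BE.
As a 15×10 matrix over Z this has rank 10, with invariant factors (1,1,1,1,1,1,1,1,1,2).

Reading off H_k = ker ∂_k / im ∂_{k+1}:

  H_0: rank C_0 − rank ∂_1 = 6 − 5 = 1, and the invariant factors of ∂_1 are all 1, so H_0 = Z.
  H_1: rank ker ∂_1 − rank ∂_2 = (15 − 5) − 10 = 0, and ∂_2 has invariant factor 2 > 1, so H_1 = Z/2.
  H_2: rank ker ∂_2 − rank ∂_3 = (10 − 10) − 0 = 0, and there is no ∂_3, so H_2 = 0.

(K is a triangulation of the real projective plane RP^2.)

H_0 = Z,  H_1 = Z/2,  H_2 = 0.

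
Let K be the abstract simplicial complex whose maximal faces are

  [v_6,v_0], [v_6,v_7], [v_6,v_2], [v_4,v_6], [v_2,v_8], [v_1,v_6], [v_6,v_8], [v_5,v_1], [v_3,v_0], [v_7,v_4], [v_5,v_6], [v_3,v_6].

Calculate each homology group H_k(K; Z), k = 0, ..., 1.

Order the vertices as v_0 < v_1 < v_2 < v_3 < v_4 < v_5 < v_6 < v_7 < v_8. Listing each simplex with vertices in this order, K has dimension 1 with simplices:

  0-simplices (9): [v_0], [v_1], [v_2], [v_3], [v_4], [v_5], [v_6], [v_7], [v_8]
  1-simplices (12): [v_0,v_3], [v_0,v_6], [v_1,v_5], [v_1,v_6], [v_2,v_6], [v_2,v_8], [v_3,v_6], [v_4,v_6], [v_4,v_7], [v_5,v_6], [v_6,v_7], [v_6,v_8]

Hence C_0 ≅ Z^9, C_1 ≅ Z^12.

The boundary map ∂_1: C_1 → C_0 maps an edge to its endpoints' difference, ∂[p,q] = q − p. For instance
  ∂[v_2,v_6] = [v_6] − [v_2].
The 9×12 boundary matrix has rank 8 and Smith normal form diag(1,1,1,1,1,1,1,1).

Computing H_k = (kernel of ∂_k) / (image of ∂_{k+1}):

  H_0: rank C_0 − rank ∂_1 = 9 − 8 = 1, and the invariant factors of ∂_1 are all 1, so H_0 = Z.
  H_1: rank ker ∂_1 − rank ∂_2 = (12 − 8) − 0 = 4, and there is no ∂_2, so H_1 = Z^4.

H_0 ≅ Z,  H_1 ≅ Z^4.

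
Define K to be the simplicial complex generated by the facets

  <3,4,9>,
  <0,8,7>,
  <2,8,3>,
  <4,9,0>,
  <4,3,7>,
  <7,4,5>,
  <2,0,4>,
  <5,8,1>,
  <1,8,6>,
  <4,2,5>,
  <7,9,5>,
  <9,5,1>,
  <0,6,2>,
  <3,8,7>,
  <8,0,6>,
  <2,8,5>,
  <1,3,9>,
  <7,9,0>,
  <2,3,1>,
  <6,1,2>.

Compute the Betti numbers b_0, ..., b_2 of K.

Order the vertices as 0 < 1 < 2 < 3 < 4 < 5 < 6 < 7 < 8 < 9. Listing each simplex with vertices in this order, K has dimension 2 with simplices:

  0-simplices (10): [0], [1], [2], [3], [4], [5], [6], [7], [8], [9]
  1-simplices (30): (30 of them)
  2-simplices (20): (20 of them)

so the chain groups are C_0 ≅ Z^10, C_1 ≅ Z^30, C_2 ≅ Z^20.

Boundary ∂_1: C_1 → C_0 maps an edge to its endpoints' difference, ∂[p,q] = q − p. For instance
  ∂[1,6] = [6] − [1].
The 10×30 boundary matrix has rank 9 and Smith normal form diag(1,1,1,1,1,1,1,1,1).

The boundary map ∂_2: C_2 → C_1 sends each 2-simplex [p,q,r] to [q,r] − [p,r] + [p,q]. For instance
  ∂[0,2,4] = [2,4] − [0,4] + [0,2],
  ∂[0,4,9] = [4,9] − [0,9] + [0,4].
The 30×20 boundary matrix has rank 20 and Smith normal form diag(1,1,1,1,1,1,1,1,1,1,1,1,1,1,1,1,1,1,1,2).

Now H_k = ker ∂_k / im ∂_{k+1}, so:

  H_0: rank C_0 − rank ∂_1 = 10 − 9 = 1, and the invariant factors of ∂_1 are all 1, so H_0 = Z.
  H_1: rank ker ∂_1 − rank ∂_2 = (30 − 9) − 20 = 1, and ∂_2 has invariant factor 2 > 1, so H_1 = Z ⊕ Z_2.
  H_2: rank ker ∂_2 − rank ∂_3 = (20 − 20) − 0 = 0, and there is no ∂_3, so H_2 = 0.

Hence the Betti numbers are b_0 = 1, b_1 = 1, b_2 = 0.

b_0 = 1, b_1 = 1, b_2 = 0.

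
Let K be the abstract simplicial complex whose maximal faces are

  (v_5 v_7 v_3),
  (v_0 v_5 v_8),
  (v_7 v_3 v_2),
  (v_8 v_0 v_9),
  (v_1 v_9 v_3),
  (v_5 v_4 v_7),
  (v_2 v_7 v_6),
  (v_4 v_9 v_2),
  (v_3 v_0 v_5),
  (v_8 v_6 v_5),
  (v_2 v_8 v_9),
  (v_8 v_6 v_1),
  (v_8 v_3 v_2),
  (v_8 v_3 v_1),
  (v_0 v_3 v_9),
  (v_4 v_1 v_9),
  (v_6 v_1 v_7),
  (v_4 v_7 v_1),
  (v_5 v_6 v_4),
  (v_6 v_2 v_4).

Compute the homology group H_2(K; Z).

Order the vertices as v_0 < v_1 < v_2 < v_3 < v_4 < v_5 < v_6 < v_7 < v_8 < v_9. Listing each simplex with vertices in this order, K has dimension 2 with simplices:

  0-simplices (10): [v_0], [v_1], [v_2], [v_3], [v_4], [v_5], [v_6], [v_7], [v_8], [v_9]
  1-simplices (30): (30 of them)
  2-simplices (20): (20 of them)

so the chain groups are C_0 ≅ Z^10, C_1 ≅ Z^30, C_2 ≅ Z^20.

The boundary map ∂_1: C_1 → C_0 is given by ∂[p,q] = [q] − [p]. For instance
  ∂[v_1,v_7] = [v_7] − [v_1].
The resulting 10×30 matrix has rank 9, and its Smith normal form has invariant factors (1,1,1,1,1,1,1,1,1).

∂_2: C_2 → C_1 acts by ∂[p,q,r] = [q,r] − [p,r] + [p,q]. For instance
  ∂[v_1,v_3,v_9] = [v_3,v_9] − [v_1,v_9] + [v_1,v_3],
  ∂[v_3,v_5,v_7] = [v_5,v_7] − [v_3,v_7] + [v_3,v_5].
This gives a 30×20 integer matrix of rank 20; reducing to Smith normal form yields diagonal entries (1,1,1,1,1,1,1,1,1,1,1,1,1,1,1,1,1,1,1,2).

Reading off H_k = ker ∂_k / im ∂_{k+1}:

  H_2: rank ker ∂_2 − rank ∂_3 = (20 − 20) − 0 = 0, and there is no ∂_3, so H_2 = 0.

H_2 = 0.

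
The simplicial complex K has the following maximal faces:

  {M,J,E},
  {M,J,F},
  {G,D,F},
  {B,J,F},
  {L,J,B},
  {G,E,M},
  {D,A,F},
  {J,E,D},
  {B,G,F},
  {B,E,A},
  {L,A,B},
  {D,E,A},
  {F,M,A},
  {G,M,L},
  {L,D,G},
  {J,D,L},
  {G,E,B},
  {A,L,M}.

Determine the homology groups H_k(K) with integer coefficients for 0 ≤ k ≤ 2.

K has 9 vertices, 27 edges, 18 triangles.
rank ∂_0 = 0, rank ∂_1 = 8 ⇒ b_0 = 9 − 0 − 8 = 1; all invariant factors of ∂_1 are 1 so no torsion. So H_0 = Z.
rank ∂_1 = 8, rank ∂_2 = 17 ⇒ b_1 = 27 − 8 − 17 = 2; all invariant factors of ∂_2 are 1 so no torsion. So H_1 = Z^2.
rank ∂_2 = 17, rank ∂_3 = 0 ⇒ b_2 = 18 − 17 − 0 = 1. So H_2 = Z.

H_0 ≅ Z,  H_1 ≅ Z^2,  H_2 ≅ Z.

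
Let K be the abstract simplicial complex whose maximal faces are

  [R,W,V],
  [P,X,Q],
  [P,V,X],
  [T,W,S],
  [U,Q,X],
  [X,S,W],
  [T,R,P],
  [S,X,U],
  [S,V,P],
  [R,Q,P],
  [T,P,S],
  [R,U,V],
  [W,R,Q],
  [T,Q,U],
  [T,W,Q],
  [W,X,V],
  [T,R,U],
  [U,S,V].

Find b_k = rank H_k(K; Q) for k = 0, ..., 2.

b_0 = 1, b_1 = 1, b_2 = 0.

Take the total order P < Q < R < S < T < U < V < W < X on the vertex set. Then K (dimension 2) consists of the simplices:

  0-simplices (9): P, Q, R, S, T, U, V, W, X
  1-simplices (27): PQ, PR, PS, PT, PV, PX, QR, QT, QU, QW, QX, RT, RU, RV, RW, ST, SU, SV, SW, SX, TU, TW, UV, UX, VW, VX, WX
  2-simplices (18): PQR, PQX, PRT, PST, PSV, PVX, QRW, QTU, QTW, QUX, RTU, RUV, RVW, STW, SUV, SUX, SWX, VWX

Hence C_0 ≅ Z^9, C_1 ≅ Z^27, C_2 ≅ Z^18.

∂_1: C_1 → C_0 is given by ∂[p,q] = [q] − [p].
This gives a 9×27 integer matrix of rank 8; reducing to Smith normal form yields diagonal entries (1,1,1,1,1,1,1,1).

∂_2: C_2 → C_1 acts by ∂[p,q,r] = [q,r] − [p,r] + [p,q]. For instance
  ∂PQX = QX − PX + PQ,
  ∂QTW = TW − QW + QT.
The 27×18 boundary matrix has rank 18 and Smith normal form diag(1,1,1,1,1,1,1,1,1,1,1,1,1,1,1,1,1,2).

Now H_k = ker ∂_k / im ∂_{k+1}, so:

  H_0: rank C_0 − rank ∂_1 = 9 − 8 = 1, and the invariant factors of ∂_1 are all 1, so H_0 = Z.
  H_1: rank ker ∂_1 − rank ∂_2 = (27 − 8) − 18 = 1, and ∂_2 has invariant factor 2 > 1, so H_1 = Z ⊕ Z_2.
  H_2: rank ker ∂_2 − rank ∂_3 = (18 − 18) − 0 = 0, and there is no ∂_3, so H_2 = 0.

As a check, the Euler characteristic is 9 − 27 + 18 = 0, which agrees with 1 − 1 + 0 = 0.

Hence the Betti numbers are b_0 = 1, b_1 = 1, b_2 = 0.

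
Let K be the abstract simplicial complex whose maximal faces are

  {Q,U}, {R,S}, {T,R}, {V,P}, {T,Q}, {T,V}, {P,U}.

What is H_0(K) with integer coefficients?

Fix the vertex order P < Q < R < S < T < U < V and write every simplex with vertices in increasing order. Then dim K = 1 and the simplices of K are:

  0-simplices (7): P, Q, R, S, T, U, V
  1-simplices (7): PU, PV, QT, QU, RS, RT, TV

so the chain groups are C_0 ≅ Z^7, C_1 ≅ Z^7.

∂_1: C_1 → C_0 is given by ∂[p,q] = [q] − [p].
The resulting 7×7 matrix has rank 6, and its Smith normal form has invariant factors (1,1,1,1,1,1).

From H_k ≅ ker(∂_k) / im(∂_{k+1}) we obtain:

  H_0: rank C_0 − rank ∂_1 = 7 − 6 = 1, and the invariant factors of ∂_1 are all 1, so H_0 ≅ Z.

H_0 = Z.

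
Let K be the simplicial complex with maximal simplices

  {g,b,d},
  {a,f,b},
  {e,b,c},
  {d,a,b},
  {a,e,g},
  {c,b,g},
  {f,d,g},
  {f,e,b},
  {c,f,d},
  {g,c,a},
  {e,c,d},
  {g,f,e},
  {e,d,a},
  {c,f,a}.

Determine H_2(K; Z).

H_2 ≅ Z.

Order the vertices as a < b < c < d < e < f < g. Listing each simplex with vertices in this order, K has dimension 2 with simplices:

  0-simplices (7): a, b, c, d, e, f, g
  1-simplices (21): ab, ac, ad, ae, af, ag, bc, bd, be, bf, bg, cd, ce, cf, cg, de, df, dg, ef, eg, fg
  2-simplices (14): abd, abf, acf, acg, ade, aeg, bce, bcg, bdg, bef, cde, cdf, dfg, efg

giving chain groups C_0 ≅ Z^7, C_1 ≅ Z^21, C_2 ≅ Z^14.

Boundary ∂_1: C_1 → C_0 is given by ∂[p,q] = [q] − [p].
The 7×21 boundary matrix has rank 6 and Smith normal form diag(1,1,1,1,1,1).

The boundary map ∂_2: C_2 → C_1 maps a triangle to the signed sum of its edges. For instance
  ∂cde = de − ce + cd,
  ∂dfg = fg − dg + df.
The resulting 21×14 matrix has rank 13, and its Smith normal form has invariant factors (1,1,1,1,1,1,1,1,1,1,1,1,1).

Now H_k = ker ∂_k / im ∂_{k+1}, so:

  H_2: rank ker ∂_2 − rank ∂_3 = (14 − 13) − 0 = 1, and there is no ∂_3, so H_2 ≅ Z.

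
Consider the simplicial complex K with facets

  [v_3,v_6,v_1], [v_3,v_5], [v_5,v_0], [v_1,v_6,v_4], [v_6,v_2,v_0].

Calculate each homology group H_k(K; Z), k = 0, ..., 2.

Order the vertices as v_0 < v_1 < v_2 < v_3 < v_4 < v_5 < v_6. Listing each simplex with vertices in this order, K has dimension 2 with simplices:

  0-simplices (7): [v_0], [v_1], [v_2], [v_3], [v_4], [v_5], [v_6]
  1-simplices (10): [v_0,v_2], [v_0,v_5], [v_0,v_6], [v_1,v_3], [v_1,v_4], [v_1,v_6], [v_2,v_6], [v_3,v_5], [v_3,v_6], [v_4,v_6]
  2-simplices (3): [v_0,v_2,v_6], [v_1,v_3,v_6], [v_1,v_4,v_6]

giving chain groups C_0 ≅ Z^7, C_1 ≅ Z^10, C_2 ≅ Z^3.

Boundary ∂_1: C_1 → C_0 maps an edge to its endpoints' difference, ∂[p,q] = q − p.
This gives a 7×10 integer matrix of rank 6; reducing to Smith normal form yields diagonal entries (1,1,1,1,1,1).

∂_2: C_2 → C_1 sends each 2-simplex [p,q,r] to [q,r] − [p,r] + [p,q]. For instance
  ∂[v_0,v_2,v_6] = [v_2,v_6] − [v_0,v_6] + [v_0,v_2],
  ∂[v_1,v_4,v_6] = [v_4,v_6] − [v_1,v_6] + [v_1,v_4].
The 10×3 boundary matrix has rank 3 and Smith normal form diag(1,1,1).

Computing H_k = (kernel of ∂_k) / (image of ∂_{k+1}):

  H_0: rank C_0 − rank ∂_1 = 7 − 6 = 1, and the invariant factors of ∂_1 are all 1, so H_0 = Z.
  H_1: rank ker ∂_1 − rank ∂_2 = (10 − 6) − 3 = 1, and the invariant factors of ∂_2 are all 1, so H_1 = Z.
  H_2: rank ker ∂_2 − rank ∂_3 = (3 − 3) − 0 = 0, and there is no ∂_3, so H_2 = 0.

H_0 = Z,  H_1 = Z,  H_2 = 0.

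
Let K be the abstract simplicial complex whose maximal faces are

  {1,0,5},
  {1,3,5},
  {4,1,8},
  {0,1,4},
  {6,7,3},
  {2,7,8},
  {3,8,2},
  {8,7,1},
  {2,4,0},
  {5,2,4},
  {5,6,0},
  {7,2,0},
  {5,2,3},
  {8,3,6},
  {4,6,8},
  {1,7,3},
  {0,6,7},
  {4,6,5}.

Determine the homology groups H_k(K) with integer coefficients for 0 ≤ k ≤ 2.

H_0 = Z,  H_1 = Z ⊕ Z/2,  H_2 = 0.

Order the vertices as 0 < 1 < 2 < 3 < 4 < 5 < 6 < 7 < 8. Listing each simplex with vertices in this order, K has dimension 2 with simplices:

  0-simplices (9): [0], [1], [2], [3], [4], [5], [6], [7], [8]
  1-simplices (27): (27 of them)
  2-simplices (18): [0,1,4], [0,1,5], [0,2,4], [0,2,7], [0,5,6], [0,6,7], [1,3,5], [1,3,7], [1,4,8], [1,7,8], [2,3,5], [2,3,8], [2,4,5], [2,7,8], [3,6,7], [3,6,8], [4,5,6], [4,6,8]

Hence C_0 ≅ Z^9, C_1 ≅ Z^27, C_2 ≅ Z^18.

The boundary map ∂_1: C_1 → C_0 maps an edge to its endpoints' difference, ∂[p,q] = q − p.
This gives a 9×27 integer matrix of rank 8; reducing to Smith normal form yields diagonal entries (1,1,1,1,1,1,1,1).

∂_2: C_2 → C_1 sends each 2-simplex [p,q,r] to [q,r] − [p,r] + [p,q]. For instance
  ∂[0,2,4] = [2,4] − [0,4] + [0,2],
  ∂[0,1,5] = [1,5] − [0,5] + [0,1].
The resulting 27×18 matrix has rank 18, and its Smith normal form has invariant factors (1,1,1,1,1,1,1,1,1,1,1,1,1,1,1,1,1,2).

Computing H_k = (kernel of ∂_k) / (image of ∂_{k+1}):

  H_0: rank C_0 − rank ∂_1 = 9 − 8 = 1, and the invariant factors of ∂_1 are all 1, so H_0 ≅ Z.
  H_1: rank ker ∂_1 − rank ∂_2 = (27 − 8) − 18 = 1, and ∂_2 has invariant factor 2 > 1, so H_1 ≅ Z ⊕ Z/2.
  H_2: rank ker ∂_2 − rank ∂_3 = (18 − 18) − 0 = 0, and there is no ∂_3, so H_2 ≅ 0.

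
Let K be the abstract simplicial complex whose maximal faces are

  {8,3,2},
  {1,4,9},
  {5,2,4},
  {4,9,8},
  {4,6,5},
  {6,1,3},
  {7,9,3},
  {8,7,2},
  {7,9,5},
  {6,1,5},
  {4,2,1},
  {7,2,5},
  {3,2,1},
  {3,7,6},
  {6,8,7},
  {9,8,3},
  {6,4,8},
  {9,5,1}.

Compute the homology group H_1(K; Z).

Order the vertices as 1 < 2 < 3 < 4 < 5 < 6 < 7 < 8 < 9. Listing each simplex with vertices in this order, K has dimension 2 with simplices:

  0-simplices (9): [1], [2], [3], [4], [5], [6], [7], [8], [9]
  1-simplices (27): (27 of them)
  2-simplices (18): [1,2,3], [1,2,4], [1,3,6], [1,4,9], [1,5,6], [1,5,9], [2,3,8], [2,4,5], [2,5,7], [2,7,8], [3,6,7], [3,7,9], [3,8,9], [4,5,6], [4,6,8], [4,8,9], [5,7,9], [6,7,8]

Hence C_0 ≅ Z^9, C_1 ≅ Z^27, C_2 ≅ Z^18.

The boundary map ∂_1: C_1 → C_0 is given by ∂[p,q] = [q] − [p]. For instance
  ∂[2,8] = [8] − [2].
The resulting 9×27 matrix has rank 8, and its Smith normal form has invariant factors (1,1,1,1,1,1,1,1).

The boundary map ∂_2: C_2 → C_1 maps a triangle to the signed sum of its edges. For instance
  ∂[2,3,8] = [3,8] − [2,8] + [2,3],
  ∂[1,4,9] = [4,9] − [1,9] + [1,4].
The resulting 27×18 matrix has rank 18, and its Smith normal form has invariant factors (1,1,1,1,1,1,1,1,1,1,1,1,1,1,1,1,1,2).

Reading off H_k = ker ∂_k / im ∂_{k+1}:

  H_1: rank ker ∂_1 − rank ∂_2 = (27 − 8) − 18 = 1, and ∂_2 has invariant factor 2 > 1, so H_1 ≅ Z ⊕ Z/2Z.

(K is a triangulation of the Klein bottle.)

H_1 = Z ⊕ Z/2Z.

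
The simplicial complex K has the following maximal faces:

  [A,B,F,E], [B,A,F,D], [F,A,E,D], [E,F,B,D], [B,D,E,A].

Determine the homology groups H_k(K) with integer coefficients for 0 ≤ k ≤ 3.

H_0 ≅ Z,  H_1 = 0,  H_2 = 0,  H_3 ≅ Z.

Order the vertices as A < B < D < E < F. Listing each simplex with vertices in this order, K has dimension 3 with simplices:

  0-simplices (5): A, B, D, E, F
  1-simplices (10): AB, AD, AE, AF, BD, BE, BF, DE, DF, EF
  2-simplices (10): ABD, ABE, ABF, ADE, ADF, AEF, BDE, BDF, BEF, DEF
  3-simplices (5): ABDE, ABDF, ABEF, ADEF, BDEF

giving chain groups C_0 ≅ Z^5, C_1 ≅ Z^10, C_2 ≅ Z^10, C_3 ≅ Z^5.

∂_1: C_1 → C_0 maps an edge to its endpoints' difference, ∂[p,q] = q − p. For instance
  ∂EF = F − E.
This gives a 5×10 integer matrix of rank 4; reducing to Smith normal form yields diagonal entries (1,1,1,1).

∂_2: C_2 → C_1 sends each 2-simplex [p,q,r] to [q,r] − [p,r] + [p,q]. For instance
  ∂ABD = BD − AD + AB,
  ∂ABE = BE − AE + AB.
This gives a 10×10 integer matrix of rank 6; reducing to Smith normal form yields diagonal entries (1,1,1,1,1,1).

Boundary ∂_3: C_3 → C_2 sends each 3-simplex σ to the alternating sum Σ_i (−1)^i (σ with its i-th vertex removed). For instance
  ∂ABEF = BEF − AEF + ABF − ABE,
  ∂ABDF = BDF − ADF + ABF − ABD.
The 10×5 boundary matrix has rank 4 and Smith normal form diag(1,1,1,1).

Computing H_k = (kernel of ∂_k) / (image of ∂_{k+1}):

  H_0: rank C_0 − rank ∂_1 = 5 − 4 = 1, and the invariant factors of ∂_1 are all 1, so H_0 ≅ Z.
  H_1: rank ker ∂_1 − rank ∂_2 = (10 − 4) − 6 = 0, and the invariant factors of ∂_2 are all 1, so H_1 ≅ 0.
  H_2: rank ker ∂_2 − rank ∂_3 = (10 − 6) − 4 = 0, and the invariant factors of ∂_3 are all 1, so H_2 ≅ 0.
  H_3: rank ker ∂_3 − rank ∂_4 = (5 − 4) − 0 = 1, and there is no ∂_4, so H_3 ≅ Z.

As a check, the Euler characteristic is 5 − 10 + 10 − 5 = 0, which agrees with 1 − 0 + 0 − 1 = 0.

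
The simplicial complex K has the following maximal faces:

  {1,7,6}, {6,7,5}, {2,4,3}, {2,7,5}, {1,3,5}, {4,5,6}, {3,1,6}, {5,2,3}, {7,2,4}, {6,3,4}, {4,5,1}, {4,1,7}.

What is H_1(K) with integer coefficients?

Take the total order 1 < 2 < 3 < 4 < 5 < 6 < 7 on the vertex set. Then K (dimension 2) consists of the simplices:

  0-simplices (7): [1], [2], [3], [4], [5], [6], [7]
  1-simplices (18): [1,3], [1,4], [1,5], [1,6], [1,7], [2,3], [2,4], [2,5], [2,7], [3,4], [3,5], [3,6], [4,5], [4,6], [4,7], [5,6], [5,7], [6,7]
  2-simplices (12): [1,3,5], [1,3,6], [1,4,5], [1,4,7], [1,6,7], [2,3,4], [2,3,5], [2,4,7], [2,5,7], [3,4,6], [4,5,6], [5,6,7]

Hence C_0 ≅ Z^7, C_1 ≅ Z^18, C_2 ≅ Z^12.

∂_1: C_1 → C_0 sends each edge [p,q] (with p < q) to q − p. For instance
  ∂[4,7] = [7] − [4].
The resulting 7×18 matrix has rank 6, and its Smith normal form has invariant factors (1,1,1,1,1,1).

Boundary ∂_2: C_2 → C_1 acts by ∂[p,q,r] = [q,r] − [p,r] + [p,q]. For instance
  ∂[2,3,5] = [3,5] − [2,5] + [2,3],
  ∂[2,5,7] = [5,7] − [2,7] + [2,5].
This gives a 18×12 integer matrix of rank 12; reducing to Smith normal form yields diagonal entries (1,1,1,1,1,1,1,1,1,1,1,2).

From H_k ≅ ker(∂_k) / im(∂_{k+1}) we obtain:

  H_1: rank ker ∂_1 − rank ∂_2 = (18 − 6) − 12 = 0, and ∂_2 has invariant factor 2 > 1, so H_1 ≅ Z/2.

H_1 ≅ Z/2.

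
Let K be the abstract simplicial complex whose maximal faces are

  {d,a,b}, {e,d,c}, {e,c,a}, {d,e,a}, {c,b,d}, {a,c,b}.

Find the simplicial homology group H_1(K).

Take the total order a < b < c < d < e on the vertex set. Then K (dimension 2) consists of the simplices:

  0-simplices (5): a, b, c, d, e
  1-simplices (9): ab, ac, ad, ae, bc, bd, cd, ce, de
  2-simplices (6): abc, abd, ace, ade, bcd, cde

giving chain groups C_0 ≅ Z^5, C_1 ≅ Z^9, C_2 ≅ Z^6.

∂_1: C_1 → C_0 sends each edge [p,q] (with p < q) to q − p.
The resulting 5×9 matrix has rank 4, and its Smith normal form has invariant factors (1,1,1,1).

The boundary map ∂_2: C_2 → C_1 sends each 2-simplex [p,q,r] to [q,r] − [p,r] + [p,q]. For instance
  ∂ade = de − ae + ad,
  ∂abc = bc − ac + ab.
This gives a 9×6 integer matrix of rank 5; reducing to Smith normal form yields diagonal entries (1,1,1,1,1).

From H_k ≅ ker(∂_k) / im(∂_{k+1}) we obtain:

  H_1: rank ker ∂_1 − rank ∂_2 = (9 − 4) − 5 = 0, and the invariant factors of ∂_2 are all 1, so H_1 ≅ 0.

H_1 ≅ 0.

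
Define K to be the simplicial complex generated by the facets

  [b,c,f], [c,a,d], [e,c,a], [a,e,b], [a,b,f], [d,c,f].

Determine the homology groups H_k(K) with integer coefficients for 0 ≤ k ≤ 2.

H_0 = Z,  H_1 = Z,  H_2 = 0.

Fix the vertex order a < b < c < d < e < f and write every simplex with vertices in increasing order. Then dim K = 2 and the simplices of K are:

  0-simplices (6): a, b, c, d, e, f
  1-simplices (12): ab, ac, ad, ae, af, bc, be, bf, cd, ce, cf, df
  2-simplices (6): abe, abf, acd, ace, bcf, cdf

so the chain groups are C_0 ≅ Z^6, C_1 ≅ Z^12, C_2 ≅ Z^6.

∂_1: C_1 → C_0 sends each edge [p,q] (with p < q) to q − p. For instance
  ∂bc = c − b.
The 6×12 boundary matrix has rank 5 and Smith normal form diag(1,1,1,1,1).

Boundary ∂_2: C_2 → C_1 maps a triangle to the signed sum of its edges. For instance
  ∂bcf = cf − bf + bc,
  ∂acd = cd − ad + ac.
The resulting 12×6 matrix has rank 6, and its Smith normal form has invariant factors (1,1,1,1,1,1).

From H_k ≅ ker(∂_k) / im(∂_{k+1}) we obtain:

  H_0: rank C_0 − rank ∂_1 = 6 − 5 = 1, and the invariant factors of ∂_1 are all 1, so H_0 = Z.
  H_1: rank ker ∂_1 − rank ∂_2 = (12 − 5) − 6 = 1, and the invariant factors of ∂_2 are all 1, so H_1 = Z.
  H_2: rank ker ∂_2 − rank ∂_3 = (6 − 6) − 0 = 0, and there is no ∂_3, so H_2 = 0.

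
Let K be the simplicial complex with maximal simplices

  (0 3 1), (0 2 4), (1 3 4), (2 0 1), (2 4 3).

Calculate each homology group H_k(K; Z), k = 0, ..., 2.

H_0 = Z,  H_1 = Z,  H_2 = 0.

Fix the vertex order 0 < 1 < 2 < 3 < 4 and write every simplex with vertices in increasing order. Then dim K = 2 and the simplices of K are:

  0-simplices (5): [0], [1], [2], [3], [4]
  1-simplices (10): [0,1], [0,2], [0,3], [0,4], [1,2], [1,3], [1,4], [2,3], [2,4], [3,4]
  2-simplices (5): [0,1,2], [0,1,3], [0,2,4], [1,3,4], [2,3,4]

so the chain groups are C_0 ≅ Z^5, C_1 ≅ Z^10, C_2 ≅ Z^5.

Boundary ∂_1: C_1 → C_0 is given by ∂[p,q] = [q] − [p]. For instance
  ∂[2,3] = [3] − [2].
The 5×10 boundary matrix has rank 4 and Smith normal form diag(1,1,1,1).

The boundary map ∂_2: C_2 → C_1 acts by ∂[p,q,r] = [q,r] − [p,r] + [p,q]. For instance
  ∂[2,3,4] = [3,4] − [2,4] + [2,3],
  ∂[0,1,3] = [1,3] − [0,3] + [0,1].
The resulting 10×5 matrix has rank 5, and its Smith normal form has invariant factors (1,1,1,1,1).

Reading off H_k = ker ∂_k / im ∂_{k+1}:

  H_0: rank C_0 − rank ∂_1 = 5 − 4 = 1, and the invariant factors of ∂_1 are all 1, so H_0 ≅ Z.
  H_1: rank ker ∂_1 − rank ∂_2 = (10 − 4) − 5 = 1, and the invariant factors of ∂_2 are all 1, so H_1 ≅ Z.
  H_2: rank ker ∂_2 − rank ∂_3 = (5 − 5) − 0 = 0, and there is no ∂_3, so H_2 ≅ 0.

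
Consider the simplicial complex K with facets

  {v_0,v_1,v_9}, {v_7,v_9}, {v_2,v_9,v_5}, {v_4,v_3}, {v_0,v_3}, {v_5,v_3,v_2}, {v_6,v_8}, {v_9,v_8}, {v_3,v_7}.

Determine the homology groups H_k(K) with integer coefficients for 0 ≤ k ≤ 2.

H_0 ≅ Z,  H_1 ≅ Z^2,  H_2 = 0.

Order the vertices as v_0 < v_1 < v_2 < v_3 < v_4 < v_5 < v_6 < v_7 < v_8 < v_9. Listing each simplex with vertices in this order, K has dimension 2 with simplices:

  0-simplices (10): [v_0], [v_1], [v_2], [v_3], [v_4], [v_5], [v_6], [v_7], [v_8], [v_9]
  1-simplices (14): [v_0,v_1], [v_0,v_3], [v_0,v_9], [v_1,v_9], [v_2,v_3], [v_2,v_5], [v_2,v_9], [v_3,v_4], [v_3,v_5], [v_3,v_7], [v_5,v_9], [v_6,v_8], [v_7,v_9], [v_8,v_9]
  2-simplices (3): [v_0,v_1,v_9], [v_2,v_3,v_5], [v_2,v_5,v_9]

Hence C_0 ≅ Z^10, C_1 ≅ Z^14, C_2 ≅ Z^3.

Boundary ∂_1: C_1 → C_0 is given by ∂[p,q] = [q] − [p]. For instance
  ∂[v_7,v_9] = [v_9] − [v_7].
As a 10×14 matrix over Z this has rank 9, with invariant factors (1,1,1,1,1,1,1,1,1).

The boundary map ∂_2: C_2 → C_1 sends each 2-simplex [p,q,r] to [q,r] − [p,r] + [p,q]. For instance
  ∂[v_2,v_3,v_5] = [v_3,v_5] − [v_2,v_5] + [v_2,v_3],
  ∂[v_0,v_1,v_9] = [v_1,v_9] − [v_0,v_9] + [v_0,v_1].
The resulting 14×3 matrix has rank 3, and its Smith normal form has invariant factors (1,1,1).

Now H_k = ker ∂_k / im ∂_{k+1}, so:

  H_0: rank C_0 − rank ∂_1 = 10 − 9 = 1, and the invariant factors of ∂_1 are all 1, so H_0 = Z.
  H_1: rank ker ∂_1 − rank ∂_2 = (14 − 9) − 3 = 2, and the invariant factors of ∂_2 are all 1, so H_1 = Z^2.
  H_2: rank ker ∂_2 − rank ∂_3 = (3 − 3) − 0 = 0, and there is no ∂_3, so H_2 = 0.

As a check, the Euler characteristic is 10 − 14 + 3 = -1, which agrees with 1 − 2 + 0 = -1.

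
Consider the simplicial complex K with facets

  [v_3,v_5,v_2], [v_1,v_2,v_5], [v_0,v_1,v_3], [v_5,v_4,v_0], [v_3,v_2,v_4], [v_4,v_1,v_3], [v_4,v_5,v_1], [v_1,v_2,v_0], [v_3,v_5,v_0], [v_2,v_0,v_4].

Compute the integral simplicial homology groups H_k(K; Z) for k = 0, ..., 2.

H_0 = Z,  H_1 = Z/2Z,  H_2 = 0.

K has 6 vertices, 15 edges, 10 triangles.
rank ∂_0 = 0, rank ∂_1 = 5 ⇒ b_0 = 6 − 0 − 5 = 1; all invariant factors of ∂_1 are 1 so no torsion. So H_0 ≅ Z.
rank ∂_1 = 5, rank ∂_2 = 10 ⇒ b_1 = 15 − 5 − 10 = 0; ∂_2 has invariant factor(s) [2] giving torsion. So H_1 ≅ Z/2Z.
rank ∂_2 = 10, rank ∂_3 = 0 ⇒ b_2 = 10 − 10 − 0 = 0. So H_2 ≅ 0.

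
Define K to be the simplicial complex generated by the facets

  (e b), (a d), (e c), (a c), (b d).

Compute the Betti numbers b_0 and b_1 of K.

b_0 = 1, b_1 = 1.

Fix the vertex order a < b < c < d < e and write every simplex with vertices in increasing order. Then dim K = 1 and the simplices of K are:

  0-simplices (5): a, b, c, d, e
  1-simplices (5): ac, ad, bd, be, ce

Hence C_0 ≅ Z^5, C_1 ≅ Z^5.

The boundary map ∂_1: C_1 → C_0 maps an edge to its endpoints' difference, ∂[p,q] = q − p.
The resulting 5×5 matrix has rank 4, and its Smith normal form has invariant factors (1,1,1,1).

Computing H_k = (kernel of ∂_k) / (image of ∂_{k+1}):

  H_0: rank C_0 − rank ∂_1 = 5 − 4 = 1, and the invariant factors of ∂_1 are all 1, so H_0 ≅ Z.
  H_1: rank ker ∂_1 − rank ∂_2 = (5 − 4) − 0 = 1, and there is no ∂_2, so H_1 ≅ Z.

Hence the Betti numbers are b_0 = 1, b_1 = 1.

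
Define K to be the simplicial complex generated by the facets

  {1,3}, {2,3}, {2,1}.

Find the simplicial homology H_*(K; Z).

H_0 ≅ Z,  H_1 ≅ Z.

Order the vertices as 1 < 2 < 3. Listing each simplex with vertices in this order, K has dimension 1 with simplices:

  0-simplices (3): [1], [2], [3]
  1-simplices (3): [1,2], [1,3], [2,3]

Hence C_0 ≅ Z^3, C_1 ≅ Z^3.

∂_1: C_1 → C_0 is given by ∂[p,q] = [q] − [p]. For instance
  ∂[1,2] = [2] − [1].
This gives a 3×3 integer matrix of rank 2; reducing to Smith normal form yields diagonal entries (1,1).

Reading off H_k = ker ∂_k / im ∂_{k+1}:

  H_0: rank C_0 − rank ∂_1 = 3 − 2 = 1, and the invariant factors of ∂_1 are all 1, so H_0 ≅ Z.
  H_1: rank ker ∂_1 − rank ∂_2 = (3 − 2) − 0 = 1, and there is no ∂_2, so H_1 ≅ Z.

As a check, the Euler characteristic is 3 − 3 = 0, which agrees with 1 − 1 = 0.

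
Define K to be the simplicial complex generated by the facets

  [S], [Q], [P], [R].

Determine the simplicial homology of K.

H_0 ≅ Z^4.

We work with the vertex ordering P < Q < R < S. The simplices of K, each written with vertices in increasing order, are:

  0-simplices (4): P, Q, R, S

giving chain groups C_0 ≅ Z^4.

From H_k ≅ ker(∂_k) / im(∂_{k+1}) we obtain:

  H_0: rank C_0 − rank ∂_1 = 4 − 0 = 4, and there is no ∂_1, so H_0 ≅ Z^4.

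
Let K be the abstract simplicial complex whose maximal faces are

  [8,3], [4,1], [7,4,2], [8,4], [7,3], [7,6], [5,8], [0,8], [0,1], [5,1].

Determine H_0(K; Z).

H_0 ≅ Z.

We work with the vertex ordering 0 < 1 < 2 < 3 < 4 < 5 < 6 < 7 < 8. The simplices of K, each written with vertices in increasing order, are:

  0-simplices (9): [0], [1], [2], [3], [4], [5], [6], [7], [8]
  1-simplices (12): [0,1], [0,8], [1,4], [1,5], [2,4], [2,7], [3,7], [3,8], [4,7], [4,8], [5,8], [6,7]
  2-simplices (1): [2,4,7]

Hence C_0 ≅ Z^9, C_1 ≅ Z^12, C_2 ≅ Z^1.

∂_1: C_1 → C_0 is given by ∂[p,q] = [q] − [p]. For instance
  ∂[2,7] = [7] − [2].
The resulting 9×12 matrix has rank 8, and its Smith normal form has invariant factors (1,1,1,1,1,1,1,1).

The boundary map ∂_2: C_2 → C_1 maps a triangle to the signed sum of its edges. For instance
  ∂[2,4,7] = [4,7] − [2,7] + [2,4].
This gives a 12×1 integer matrix of rank 1; reducing to Smith normal form yields diagonal entries (1).

Now H_k = ker ∂_k / im ∂_{k+1}, so:

  H_0: rank C_0 − rank ∂_1 = 9 − 8 = 1, and the invariant factors of ∂_1 are all 1, so H_0 = Z.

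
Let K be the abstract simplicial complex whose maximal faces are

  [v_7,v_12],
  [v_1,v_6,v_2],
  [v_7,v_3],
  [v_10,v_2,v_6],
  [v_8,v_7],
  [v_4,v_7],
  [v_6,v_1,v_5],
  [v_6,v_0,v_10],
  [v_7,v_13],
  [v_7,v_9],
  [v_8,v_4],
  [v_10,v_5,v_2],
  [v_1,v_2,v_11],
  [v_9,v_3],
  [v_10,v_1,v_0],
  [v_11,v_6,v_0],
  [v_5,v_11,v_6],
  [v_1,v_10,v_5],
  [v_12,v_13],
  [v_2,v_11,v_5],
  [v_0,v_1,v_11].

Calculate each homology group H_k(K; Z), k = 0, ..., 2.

H_0 = Z^2,  H_1 = Z^3 ⊕ Z/2,  H_2 = 0.

Take the total order v_0 < v_1 < v_2 < v_3 < v_4 < v_5 < v_6 < v_7 < v_8 < v_9 < v_10 < v_11 < v_12 < v_13 on the vertex set. Then K (dimension 2) consists of the simplices:

  0-simplices (14): [v_0], [v_1], [v_2], [v_3], [v_4], [v_5], [v_6], [v_7], [v_8], [v_9], [v_10], [v_11], [v_12], [v_13]
  1-simplices (27): (27 of them)
  2-simplices (12): (12 of them)

giving chain groups C_0 ≅ Z^14, C_1 ≅ Z^27, C_2 ≅ Z^12.

The boundary map ∂_1: C_1 → C_0 sends each edge [p,q] (with p < q) to q − p. For instance
  ∂[v_12,v_13] = [v_13] − [v_12].
This gives a 14×27 integer matrix of rank 12; reducing to Smith normal form yields diagonal entries (1,1,1,1,1,1,1,1,1,1,1,1).

The boundary map ∂_2: C_2 → C_1 maps a triangle to the signed sum of its edges. For instance
  ∂[v_0,v_1,v_10] = [v_1,v_10] − [v_0,v_10] + [v_0,v_1],
  ∂[v_1,v_2,v_6] = [v_2,v_6] − [v_1,v_6] + [v_1,v_2].
The resulting 27×12 matrix has rank 12, and its Smith normal form has invariant factors (1,1,1,1,1,1,1,1,1,1,1,2).

Now H_k = ker ∂_k / im ∂_{k+1}, so:

  H_0: rank C_0 − rank ∂_1 = 14 − 12 = 2, and the invariant factors of ∂_1 are all 1, so H_0 ≅ Z^2.
  H_1: rank ker ∂_1 − rank ∂_2 = (27 − 12) − 12 = 3, and ∂_2 has invariant factor 2 > 1, so H_1 ≅ Z^3 ⊕ Z/2.
  H_2: rank ker ∂_2 − rank ∂_3 = (12 − 12) − 0 = 0, and there is no ∂_3, so H_2 ≅ 0.

As a check, the Euler characteristic is 14 − 27 + 12 = -1, which agrees with 2 − 3 + 0 = -1.
(K is a triangulation of the disjoint union of a wedge of 3 circles and the real projective plane RP^2.)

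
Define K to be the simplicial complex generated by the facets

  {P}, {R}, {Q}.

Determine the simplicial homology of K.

We work with the vertex ordering P < Q < R. The simplices of K, each written with vertices in increasing order, are:

  0-simplices (3): P, Q, R

so the chain groups are C_0 ≅ Z^3.

Computing H_k = (kernel of ∂_k) / (image of ∂_{k+1}):

  H_0: rank C_0 − rank ∂_1 = 3 − 0 = 3, and there is no ∂_1, so H_0 ≅ Z^3.

H_0 = Z^3.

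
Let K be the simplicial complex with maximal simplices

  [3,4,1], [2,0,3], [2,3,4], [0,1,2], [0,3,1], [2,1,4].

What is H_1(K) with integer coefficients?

H_1 ≅ 0.

K has 5 vertices, 9 edges, 6 triangles.
rank ∂_1 = 4, rank ∂_2 = 5 ⇒ b_1 = 9 − 4 − 5 = 0; all invariant factors of ∂_2 are 1 so no torsion. So H_1 ≅ 0.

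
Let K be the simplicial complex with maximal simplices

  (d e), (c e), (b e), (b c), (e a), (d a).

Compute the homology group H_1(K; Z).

H_1 = Z^2.

K has 5 vertices, 6 edges.
rank ∂_1 = 4, rank ∂_2 = 0 ⇒ b_1 = 6 − 4 − 0 = 2. So H_1 = Z^2.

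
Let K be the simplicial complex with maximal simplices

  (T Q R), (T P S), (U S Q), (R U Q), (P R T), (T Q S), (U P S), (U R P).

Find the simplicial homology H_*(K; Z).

Take the total order P < Q < R < S < T < U on the vertex set. Then K (dimension 2) consists of the simplices:

  0-simplices (6): P, Q, R, S, T, U
  1-simplices (12): PR, PS, PT, PU, QR, QS, QT, QU, RT, RU, ST, SU
  2-simplices (8): PRT, PRU, PST, PSU, QRT, QRU, QST, QSU

Hence C_0 ≅ Z^6, C_1 ≅ Z^12, C_2 ≅ Z^8.

Boundary ∂_1: C_1 → C_0 maps an edge to its endpoints' difference, ∂[p,q] = q − p. For instance
  ∂QS = S − Q.
The resulting 6×12 matrix has rank 5, and its Smith normal form has invariant factors (1,1,1,1,1).

Boundary ∂_2: C_2 → C_1 acts by ∂[p,q,r] = [q,r] − [p,r] + [p,q]. For instance
  ∂QRT = RT − QT + QR,
  ∂PRT = RT − PT + PR.
This gives a 12×8 integer matrix of rank 7; reducing to Smith normal form yields diagonal entries (1,1,1,1,1,1,1).

Computing H_k = (kernel of ∂_k) / (image of ∂_{k+1}):

  H_0: rank C_0 − rank ∂_1 = 6 − 5 = 1, and the invariant factors of ∂_1 are all 1, so H_0 ≅ Z.
  H_1: rank ker ∂_1 − rank ∂_2 = (12 − 5) − 7 = 0, and the invariant factors of ∂_2 are all 1, so H_1 ≅ 0.
  H_2: rank ker ∂_2 − rank ∂_3 = (8 − 7) − 0 = 1, and there is no ∂_3, so H_2 ≅ Z.

As a check, the Euler characteristic is 6 − 12 + 8 = 2, which agrees with 1 − 0 + 1 = 2.

H_0 = Z,  H_1 = 0,  H_2 = Z.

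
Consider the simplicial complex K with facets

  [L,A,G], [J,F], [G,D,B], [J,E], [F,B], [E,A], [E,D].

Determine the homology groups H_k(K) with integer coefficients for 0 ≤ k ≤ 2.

H_0 = Z,  H_1 = Z^2,  H_2 = 0.

Take the total order A < B < D < E < F < G < J < L on the vertex set. Then K (dimension 2) consists of the simplices:

  0-simplices (8): A, B, D, E, F, G, J, L
  1-simplices (11): AE, AG, AL, BD, BF, BG, DE, DG, EJ, FJ, GL
  2-simplices (2): AGL, BDG

giving chain groups C_0 ≅ Z^8, C_1 ≅ Z^11, C_2 ≅ Z^2.

∂_1: C_1 → C_0 sends each edge [p,q] (with p < q) to q − p. For instance
  ∂AL = L − A.
The 8×11 boundary matrix has rank 7 and Smith normal form diag(1,1,1,1,1,1,1).

Boundary ∂_2: C_2 → C_1 acts by ∂[p,q,r] = [q,r] − [p,r] + [p,q]. For instance
  ∂AGL = GL − AL + AG,
  ∂BDG = DG − BG + BD.
As a 11×2 matrix over Z this has rank 2, with invariant factors (1,1).

Computing H_k = (kernel of ∂_k) / (image of ∂_{k+1}):

  H_0: rank C_0 − rank ∂_1 = 8 − 7 = 1, and the invariant factors of ∂_1 are all 1, so H_0 = Z.
  H_1: rank ker ∂_1 − rank ∂_2 = (11 − 7) − 2 = 2, and the invariant factors of ∂_2 are all 1, so H_1 = Z^2.
  H_2: rank ker ∂_2 − rank ∂_3 = (2 − 2) − 0 = 0, and there is no ∂_3, so H_2 = 0.

As a check, the Euler characteristic is 8 − 11 + 2 = -1, which agrees with 1 − 2 + 0 = -1.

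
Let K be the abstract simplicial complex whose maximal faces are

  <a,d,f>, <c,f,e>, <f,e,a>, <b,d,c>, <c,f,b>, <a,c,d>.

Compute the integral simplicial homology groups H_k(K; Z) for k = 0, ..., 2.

H_0 ≅ Z,  H_1 ≅ Z,  H_2 = 0.

Fix the vertex order a < b < c < d < e < f and write every simplex with vertices in increasing order. Then dim K = 2 and the simplices of K are:

  0-simplices (6): a, b, c, d, e, f
  1-simplices (12): ac, ad, ae, af, bc, bd, bf, cd, ce, cf, df, ef
  2-simplices (6): acd, adf, aef, bcd, bcf, cef

giving chain groups C_0 ≅ Z^6, C_1 ≅ Z^12, C_2 ≅ Z^6.

Boundary ∂_1: C_1 → C_0 is given by ∂[p,q] = [q] − [p]. For instance
  ∂bf = f − b.
As a 6×12 matrix over Z this has rank 5, with invariant factors (1,1,1,1,1).

The boundary map ∂_2: C_2 → C_1 acts by ∂[p,q,r] = [q,r] − [p,r] + [p,q]. For instance
  ∂bcd = cd − bd + bc,
  ∂cef = ef − cf + ce.
The 12×6 boundary matrix has rank 6 and Smith normal form diag(1,1,1,1,1,1).

From H_k ≅ ker(∂_k) / im(∂_{k+1}) we obtain:

  H_0: rank C_0 − rank ∂_1 = 6 − 5 = 1, and the invariant factors of ∂_1 are all 1, so H_0 = Z.
  H_1: rank ker ∂_1 − rank ∂_2 = (12 − 5) − 6 = 1, and the invariant factors of ∂_2 are all 1, so H_1 = Z.
  H_2: rank ker ∂_2 − rank ∂_3 = (6 − 6) − 0 = 0, and there is no ∂_3, so H_2 = 0.

As a check, the Euler characteristic is 6 − 12 + 6 = 0, which agrees with 1 − 1 + 0 = 0.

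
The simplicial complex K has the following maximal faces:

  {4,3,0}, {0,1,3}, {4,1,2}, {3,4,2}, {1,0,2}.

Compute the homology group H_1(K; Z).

H_1 ≅ Z.

Fix the vertex order 0 < 1 < 2 < 3 < 4 and write every simplex with vertices in increasing order. Then dim K = 2 and the simplices of K are:

  0-simplices (5): [0], [1], [2], [3], [4]
  1-simplices (10): [0,1], [0,2], [0,3], [0,4], [1,2], [1,3], [1,4], [2,3], [2,4], [3,4]
  2-simplices (5): [0,1,2], [0,1,3], [0,3,4], [1,2,4], [2,3,4]

giving chain groups C_0 ≅ Z^5, C_1 ≅ Z^10, C_2 ≅ Z^5.

Boundary ∂_1: C_1 → C_0 maps an edge to its endpoints' difference, ∂[p,q] = q − p.
The resulting 5×10 matrix has rank 4, and its Smith normal form has invariant factors (1,1,1,1).

∂_2: C_2 → C_1 acts by ∂[p,q,r] = [q,r] − [p,r] + [p,q]. For instance
  ∂[0,1,3] = [1,3] − [0,3] + [0,1],
  ∂[0,3,4] = [3,4] − [0,4] + [0,3].
The resulting 10×5 matrix has rank 5, and its Smith normal form has invariant factors (1,1,1,1,1).

From H_k ≅ ker(∂_k) / im(∂_{k+1}) we obtain:

  H_1: rank ker ∂_1 − rank ∂_2 = (10 − 4) − 5 = 1, and the invariant factors of ∂_2 are all 1, so H_1 ≅ Z.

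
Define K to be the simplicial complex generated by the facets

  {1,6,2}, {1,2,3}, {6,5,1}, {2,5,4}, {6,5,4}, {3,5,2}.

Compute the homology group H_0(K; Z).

H_0 = Z.

Take the total order 1 < 2 < 3 < 4 < 5 < 6 on the vertex set. Then K (dimension 2) consists of the simplices:

  0-simplices (6): [1], [2], [3], [4], [5], [6]
  1-simplices (12): [1,2], [1,3], [1,5], [1,6], [2,3], [2,4], [2,5], [2,6], [3,5], [4,5], [4,6], [5,6]
  2-simplices (6): [1,2,3], [1,2,6], [1,5,6], [2,3,5], [2,4,5], [4,5,6]

giving chain groups C_0 ≅ Z^6, C_1 ≅ Z^12, C_2 ≅ Z^6.

The boundary map ∂_1: C_1 → C_0 is given by ∂[p,q] = [q] − [p]. For instance
  ∂[1,3] = [3] − [1].
The resulting 6×12 matrix has rank 5, and its Smith normal form has invariant factors (1,1,1,1,1).

∂_2: C_2 → C_1 sends each 2-simplex [p,q,r] to [q,r] − [p,r] + [p,q]. For instance
  ∂[1,2,3] = [2,3] − [1,3] + [1,2],
  ∂[4,5,6] = [5,6] − [4,6] + [4,5].
As a 12×6 matrix over Z this has rank 6, with invariant factors (1,1,1,1,1,1).

Reading off H_k = ker ∂_k / im ∂_{k+1}:

  H_0: rank C_0 − rank ∂_1 = 6 − 5 = 1, and the invariant factors of ∂_1 are all 1, so H_0 ≅ Z.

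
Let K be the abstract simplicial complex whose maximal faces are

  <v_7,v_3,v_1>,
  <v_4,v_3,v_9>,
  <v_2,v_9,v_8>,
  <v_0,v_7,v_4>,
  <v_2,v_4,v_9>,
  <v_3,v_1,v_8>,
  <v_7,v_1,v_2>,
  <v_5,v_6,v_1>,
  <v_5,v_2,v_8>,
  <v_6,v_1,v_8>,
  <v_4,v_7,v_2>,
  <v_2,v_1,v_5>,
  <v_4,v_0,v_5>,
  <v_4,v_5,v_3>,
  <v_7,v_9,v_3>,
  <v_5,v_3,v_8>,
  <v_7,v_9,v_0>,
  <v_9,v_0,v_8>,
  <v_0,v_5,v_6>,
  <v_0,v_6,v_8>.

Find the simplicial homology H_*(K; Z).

H_0 = Z,  H_1 = Z ⊕ Z/2Z,  H_2 = 0.

Take the total order v_0 < v_1 < v_2 < v_3 < v_4 < v_5 < v_6 < v_7 < v_8 < v_9 on the vertex set. Then K (dimension 2) consists of the simplices:

  0-simplices (10): [v_0], [v_1], [v_2], [v_3], [v_4], [v_5], [v_6], [v_7], [v_8], [v_9]
  1-simplices (30): (30 of them)
  2-simplices (20): (20 of them)

Hence C_0 ≅ Z^10, C_1 ≅ Z^30, C_2 ≅ Z^20.

∂_1: C_1 → C_0 maps an edge to its endpoints' difference, ∂[p,q] = q − p. For instance
  ∂[v_3,v_4] = [v_4] − [v_3].
As a 10×30 matrix over Z this has rank 9, with invariant factors (1,1,1,1,1,1,1,1,1).

Boundary ∂_2: C_2 → C_1 acts by ∂[p,q,r] = [q,r] − [p,r] + [p,q]. For instance
  ∂[v_0,v_8,v_9] = [v_8,v_9] − [v_0,v_9] + [v_0,v_8],
  ∂[v_0,v_6,v_8] = [v_6,v_8] − [v_0,v_8] + [v_0,v_6].
This gives a 30×20 integer matrix of rank 20; reducing to Smith normal form yields diagonal entries (1,1,1,1,1,1,1,1,1,1,1,1,1,1,1,1,1,1,1,2).

Computing H_k = (kernel of ∂_k) / (image of ∂_{k+1}):

  H_0: rank C_0 − rank ∂_1 = 10 − 9 = 1, and the invariant factors of ∂_1 are all 1, so H_0 = Z.
  H_1: rank ker ∂_1 − rank ∂_2 = (30 − 9) − 20 = 1, and ∂_2 has invariant factor 2 > 1, so H_1 = Z ⊕ Z/2Z.
  H_2: rank ker ∂_2 − rank ∂_3 = (20 − 20) − 0 = 0, and there is no ∂_3, so H_2 = 0.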